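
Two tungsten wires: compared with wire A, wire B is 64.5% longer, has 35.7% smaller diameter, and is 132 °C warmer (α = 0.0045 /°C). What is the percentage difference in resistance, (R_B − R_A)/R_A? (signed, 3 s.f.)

534%

R ∝ ρL/d² with ρ ∝ (1+αΔT), so R_B/R_A = (1 + 64.5/100) × (1 − 35.7/100)⁻² × (1 + 0.0045×132)
= 1.645 × 2.419 × 1.594 = 6.342
(R_B − R_A)/R_A = 6.342 − 1 = 534%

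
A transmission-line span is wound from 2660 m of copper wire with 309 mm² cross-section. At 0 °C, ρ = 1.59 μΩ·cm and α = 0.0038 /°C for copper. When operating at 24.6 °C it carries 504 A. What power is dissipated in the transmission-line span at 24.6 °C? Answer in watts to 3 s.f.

38000 W

ρ = 1.59 μΩ·cm = 1.59×10^-8 Ω·m
A = 309 mm² = 3.090e-04 m²
R₍0₎ = ρL/A = (1.59×10^-8)(2660)/(3.090e-04) = 0.1369 Ω
R₍24.6₎ = R₍0₎(1 + αΔT) = 0.1369 × (1 + 0.0038×24.6) = 0.1497 Ω
P = I²R = (504)² × 0.1497 = 38000 W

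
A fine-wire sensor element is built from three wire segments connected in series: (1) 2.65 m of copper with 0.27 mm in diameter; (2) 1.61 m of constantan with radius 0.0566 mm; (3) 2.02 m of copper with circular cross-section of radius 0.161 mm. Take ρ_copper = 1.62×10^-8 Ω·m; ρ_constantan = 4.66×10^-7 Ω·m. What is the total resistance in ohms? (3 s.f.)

Seg 1: A = π(d/2)² = π(1.3500e-04 m)² = 5.726e-08 m²
R_1 = (1.62×10^-8)(2.65)/(5.726e-08) = 0.7498 Ω
Seg 2: A = πr² = π(5.6600e-05 m)² = 1.006e-08 m²
R_2 = (4.66×10^-7)(1.61)/(1.006e-08) = 74.55 Ω
Seg 3: A = πr² = π(1.6100e-04 m)² = 8.143e-08 m²
R_3 = (1.62×10^-8)(2.02)/(8.143e-08) = 0.4019 Ω
R_total = R_1 + R_2 + R_3 = 75.7 Ω

75.7 Ω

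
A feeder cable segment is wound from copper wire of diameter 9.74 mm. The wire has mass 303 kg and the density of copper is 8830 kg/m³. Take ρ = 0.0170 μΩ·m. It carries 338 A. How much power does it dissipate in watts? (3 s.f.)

ρ = 0.0170 μΩ·m = 1.70×10^-8 Ω·m
A = π(d/2)² = π(4.8700e-03 m)² = 7.4509e-05 m²
L = m/(density·A) = 303/(8830×7.4509e-05) = 460.5 m
R = ρL/A = (1.70×10^-8)(460.5)/(7.4509e-05) = 0.1051 Ω
P = I²R = (338)² × 0.1051 = 12000 W

12000 W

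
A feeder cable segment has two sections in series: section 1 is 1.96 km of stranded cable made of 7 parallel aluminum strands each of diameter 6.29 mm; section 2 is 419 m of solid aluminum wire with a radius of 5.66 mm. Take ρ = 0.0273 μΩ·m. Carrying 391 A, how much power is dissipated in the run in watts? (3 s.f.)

55000 W

ρ = 0.0273 μΩ·m = 2.73×10^-8 Ω·m
Section 1: A_strand = π(3.1450e-03)² = 3.107e-05 m²; R₁ = ρL/(N·A_s) = (2.73×10^-8)(1960)/(7×3.107e-05) = 0.246 Ω
Section 2: A = πr² = π(5.6600e-03 m)² = 1.006e-04 m²
R₂ = (2.73×10^-8)(419)/(1.006e-04) = 0.1137 Ω
R = R₁ + R₂ = 0.3597 Ω
P = I²R = (391)² × 0.3597 = 55000 W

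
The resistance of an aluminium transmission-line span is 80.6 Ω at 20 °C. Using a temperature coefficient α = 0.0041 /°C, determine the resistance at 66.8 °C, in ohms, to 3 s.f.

96.1 Ω

ΔT = 66.8 − 20 = 46.8 °C
R = R₀(1 + αΔT) = 80.6 × (1 + 0.0041×46.8) = 80.6 × 1.192 = 96.1 Ω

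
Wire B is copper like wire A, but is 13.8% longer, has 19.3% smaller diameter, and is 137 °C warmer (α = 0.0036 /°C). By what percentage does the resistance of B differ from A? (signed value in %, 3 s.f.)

161%

R ∝ ρL/d² with ρ ∝ (1+αΔT), so R_B/R_A = (1 + 13.8/100) × (1 − 19.3/100)⁻² × (1 + 0.0036×137)
= 1.138 × 1.536 × 1.493 = 2.609
(R_B − R_A)/R_A = 2.609 − 1 = 161%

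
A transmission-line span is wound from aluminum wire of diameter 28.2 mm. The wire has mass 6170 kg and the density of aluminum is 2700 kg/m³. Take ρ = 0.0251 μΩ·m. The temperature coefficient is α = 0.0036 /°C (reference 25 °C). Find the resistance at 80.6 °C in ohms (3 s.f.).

ρ = 0.0251 μΩ·m = 2.51×10^-8 Ω·m
A = π(d/2)² = π(1.4100e-02 m)² = 6.2458e-04 m²
L = m/(density·A) = 6170/(2700×6.2458e-04) = 3659 m
R = ρL/A = (2.51×10^-8)(3659)/(6.2458e-04) = 0.147 Ω
R(80.6 °C) = 0.147 × (1 + 0.0036×55.6) = 0.176 Ω

0.176 Ω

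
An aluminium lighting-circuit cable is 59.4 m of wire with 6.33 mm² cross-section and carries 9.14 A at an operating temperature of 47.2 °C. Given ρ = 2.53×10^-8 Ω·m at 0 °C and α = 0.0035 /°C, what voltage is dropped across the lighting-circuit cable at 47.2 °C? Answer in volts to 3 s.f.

2.53 V

A = 6.33 mm² = 6.330e-06 m²
R₍0₎ = ρL/A = (2.53×10^-8)(59.4)/(6.330e-06) = 0.2374 Ω
R₍47.2₎ = R₍0₎(1 + αΔT) = 0.2374 × (1 + 0.0035×47.2) = 0.2766 Ω
V = IR = 9.14 × 0.2766 = 2.53 V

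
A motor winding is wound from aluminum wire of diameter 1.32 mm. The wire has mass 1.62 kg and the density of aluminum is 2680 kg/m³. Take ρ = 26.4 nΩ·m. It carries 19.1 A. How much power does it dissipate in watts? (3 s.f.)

ρ = 26.4 nΩ·m = 2.64×10^-8 Ω·m
A = π(d/2)² = π(6.6000e-04 m)² = 1.3685e-06 m²
L = m/(density·A) = 1.62/(2680×1.3685e-06) = 441.7 m
R = ρL/A = (2.64×10^-8)(441.7)/(1.3685e-06) = 8.521 Ω
P = I²R = (19.1)² × 8.521 = 3110 W

3110 W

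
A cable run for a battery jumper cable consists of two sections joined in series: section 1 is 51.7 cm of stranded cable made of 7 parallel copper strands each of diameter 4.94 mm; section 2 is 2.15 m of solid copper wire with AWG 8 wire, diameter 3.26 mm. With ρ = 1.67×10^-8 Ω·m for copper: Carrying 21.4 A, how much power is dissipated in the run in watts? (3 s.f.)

2.00 W

Section 1: A_strand = π(2.4700e-03)² = 1.917e-05 m²; R₁ = ρL/(N·A_s) = (1.67×10^-8)(0.517)/(7×1.917e-05) = 6.435×10^-5 Ω
Section 2: A = π(3.26/2 mm)² = π(1.6300e-03 m)² = 8.347e-06 m²
R₂ = (1.67×10^-8)(2.15)/(8.347e-06) = 0.004302 Ω
R = R₁ + R₂ = 0.004366 Ω
P = I²R = (21.4)² × 0.004366 = 2.00 W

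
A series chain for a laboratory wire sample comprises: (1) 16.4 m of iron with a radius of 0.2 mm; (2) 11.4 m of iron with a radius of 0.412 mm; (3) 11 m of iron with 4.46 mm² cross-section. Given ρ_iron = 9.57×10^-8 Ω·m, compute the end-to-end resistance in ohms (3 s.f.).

Seg 1: A = πr² = π(2.0000e-04 m)² = 1.257e-07 m²
R_1 = (9.57×10^-8)(16.4)/(1.257e-07) = 12.49 Ω
Seg 2: A = πr² = π(4.1200e-04 m)² = 5.333e-07 m²
R_2 = (9.57×10^-8)(11.4)/(5.333e-07) = 2.046 Ω
Seg 3: A = 4.46 mm² = 4.460e-06 m²
R_3 = (9.57×10^-8)(11)/(4.460e-06) = 0.236 Ω
R_total = R_1 + R_2 + R_3 = 14.8 Ω

14.8 Ω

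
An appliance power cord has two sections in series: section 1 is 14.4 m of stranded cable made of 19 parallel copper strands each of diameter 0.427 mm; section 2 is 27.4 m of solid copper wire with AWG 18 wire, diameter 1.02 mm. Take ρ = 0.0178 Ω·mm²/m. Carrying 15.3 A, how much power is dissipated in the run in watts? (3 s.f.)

162 W

ρ = 0.0178 Ω·mm²/m = 1.78×10^-8 Ω·m
Section 1: A_strand = π(2.1350e-04)² = 1.432e-07 m²; R₁ = ρL/(N·A_s) = (1.78×10^-8)(14.4)/(19×1.432e-07) = 0.09421 Ω
Section 2: A = π(1.02/2 mm)² = π(5.1000e-04 m)² = 8.171e-07 m²
R₂ = (1.78×10^-8)(27.4)/(8.171e-07) = 0.5969 Ω
R = R₁ + R₂ = 0.6911 Ω
P = I²R = (15.3)² × 0.6911 = 162 W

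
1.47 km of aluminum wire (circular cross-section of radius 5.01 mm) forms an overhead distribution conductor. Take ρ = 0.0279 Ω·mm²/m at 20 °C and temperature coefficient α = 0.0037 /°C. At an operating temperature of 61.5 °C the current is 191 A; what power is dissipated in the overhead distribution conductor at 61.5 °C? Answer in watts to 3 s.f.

21900 W

ρ = 0.0279 Ω·mm²/m = 2.79×10^-8 Ω·m
A = πr² = π(5.0100e-03 m)² = 7.885e-05 m²
R₍20₎ = ρL/A = (2.79×10^-8)(1470)/(7.885e-05) = 0.5201 Ω
R₍61.5₎ = R₍20₎(1 + αΔT) = 0.5201 × (1 + 0.0037×41.5) = 0.6 Ω
P = I²R = (191)² × 0.6 = 21900 W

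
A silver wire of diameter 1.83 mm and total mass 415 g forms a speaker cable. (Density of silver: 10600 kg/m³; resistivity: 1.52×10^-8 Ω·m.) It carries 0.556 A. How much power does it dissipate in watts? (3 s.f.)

0.0266 W

A = π(d/2)² = π(9.1500e-04 m)² = 2.6302e-06 m²
L = m/(density·A) = 0.415/(10600×2.6302e-06) = 14.89 m
R = ρL/A = (1.52×10^-8)(14.89)/(2.6302e-06) = 0.08602 Ω
P = I²R = (0.556)² × 0.08602 = 0.0266 W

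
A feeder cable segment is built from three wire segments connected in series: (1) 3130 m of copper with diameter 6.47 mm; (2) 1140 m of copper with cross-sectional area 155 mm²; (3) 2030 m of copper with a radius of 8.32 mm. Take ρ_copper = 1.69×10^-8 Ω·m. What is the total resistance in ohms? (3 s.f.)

1.89 Ω

Seg 1: A = π(d/2)² = π(3.2350e-03 m)² = 3.288e-05 m²
R_1 = (1.69×10^-8)(3130)/(3.288e-05) = 1.609 Ω
Seg 2: A = 155 mm² = 1.550e-04 m²
R_2 = (1.69×10^-8)(1140)/(1.550e-04) = 0.1243 Ω
Seg 3: A = πr² = π(8.3200e-03 m)² = 2.175e-04 m²
R_3 = (1.69×10^-8)(2030)/(2.175e-04) = 0.1578 Ω
R_total = R_1 + R_2 + R_3 = 1.89 Ω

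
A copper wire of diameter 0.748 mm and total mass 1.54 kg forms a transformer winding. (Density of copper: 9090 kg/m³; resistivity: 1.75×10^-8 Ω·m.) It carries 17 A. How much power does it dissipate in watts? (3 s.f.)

A = π(d/2)² = π(3.7400e-04 m)² = 4.3943e-07 m²
L = m/(density·A) = 1.54/(9090×4.3943e-07) = 385.5 m
R = ρL/A = (1.75×10^-8)(385.5)/(4.3943e-07) = 15.35 Ω
P = I²R = (17)² × 15.35 = 4440 W

4440 W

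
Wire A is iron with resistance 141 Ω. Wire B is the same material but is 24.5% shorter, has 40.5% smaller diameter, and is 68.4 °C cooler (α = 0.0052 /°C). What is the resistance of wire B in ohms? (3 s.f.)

R ∝ ρL/d² with ρ ∝ (1+αΔT), so R_B/R_A = (1 − 24.5/100) × (1 − 40.5/100)⁻² × (1 − 0.0052×68.4)
= 0.755 × 2.825 × 0.6443 = 1.374
R_B = 1.374 × 141 = 194 Ω

194 Ω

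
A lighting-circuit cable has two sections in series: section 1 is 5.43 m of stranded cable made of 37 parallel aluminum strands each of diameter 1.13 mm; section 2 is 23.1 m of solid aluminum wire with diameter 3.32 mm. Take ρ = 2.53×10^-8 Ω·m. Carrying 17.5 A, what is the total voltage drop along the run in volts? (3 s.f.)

1.25 V

Section 1: A_strand = π(5.6500e-04)² = 1.003e-06 m²; R₁ = ρL/(N·A_s) = (2.53×10^-8)(5.43)/(37×1.003e-06) = 0.003702 Ω
Section 2: A = π(d/2)² = π(1.6600e-03 m)² = 8.657e-06 m²
R₂ = (2.53×10^-8)(23.1)/(8.657e-06) = 0.06751 Ω
R = R₁ + R₂ = 0.07121 Ω
V = IR = 17.5 × 0.07121 = 1.25 V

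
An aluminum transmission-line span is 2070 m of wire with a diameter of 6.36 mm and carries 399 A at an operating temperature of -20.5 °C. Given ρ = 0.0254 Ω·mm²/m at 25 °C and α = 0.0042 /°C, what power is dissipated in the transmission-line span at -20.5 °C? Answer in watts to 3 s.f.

2.13×10^5 W

ρ = 0.0254 Ω·mm²/m = 2.54×10^-8 Ω·m
A = π(d/2)² = π(3.1800e-03 m)² = 3.177e-05 m²
R₍25₎ = ρL/A = (2.54×10^-8)(2070)/(3.177e-05) = 1.655 Ω
R₍-20.5₎ = R₍25₎(1 + αΔT) = 1.655 × (1 + 0.0042×-45.5) = 1.339 Ω
P = I²R = (399)² × 1.339 = 2.13×10^5 W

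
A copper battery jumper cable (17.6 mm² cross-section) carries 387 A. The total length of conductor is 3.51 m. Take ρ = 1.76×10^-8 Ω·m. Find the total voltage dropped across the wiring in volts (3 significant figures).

1.36 V

A = 17.6 mm² = 1.760e-05 m²
R = ρL/A = (1.76×10^-8)(3.51)/(1.760e-05) = 0.00351 Ω
V = IR = 387 × 0.00351 = 1.36 V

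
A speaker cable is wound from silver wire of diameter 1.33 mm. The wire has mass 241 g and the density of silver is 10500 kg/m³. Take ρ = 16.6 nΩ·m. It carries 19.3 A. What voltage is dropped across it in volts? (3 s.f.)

3.81 V

ρ = 16.6 nΩ·m = 1.66×10^-8 Ω·m
A = π(d/2)² = π(6.6500e-04 m)² = 1.3893e-06 m²
L = m/(density·A) = 0.241/(10500×1.3893e-06) = 16.52 m
R = ρL/A = (1.66×10^-8)(16.52)/(1.3893e-06) = 0.1974 Ω
V = IR = 19.3 × 0.1974 = 3.81 V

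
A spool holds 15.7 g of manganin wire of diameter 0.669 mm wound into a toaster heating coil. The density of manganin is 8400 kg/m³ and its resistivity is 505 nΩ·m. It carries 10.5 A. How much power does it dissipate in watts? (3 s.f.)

842 W

ρ = 505 nΩ·m = 5.05×10^-7 Ω·m
A = π(d/2)² = π(3.3450e-04 m)² = 3.5151e-07 m²
L = m/(density·A) = 0.0157/(8400×3.5151e-07) = 5.317 m
R = ρL/A = (5.05×10^-7)(5.317)/(3.5151e-07) = 7.639 Ω
P = I²R = (10.5)² × 7.639 = 842 W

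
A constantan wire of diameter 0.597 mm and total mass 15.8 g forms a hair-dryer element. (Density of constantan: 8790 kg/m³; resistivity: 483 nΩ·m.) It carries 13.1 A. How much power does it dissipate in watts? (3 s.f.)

1900 W

ρ = 483 nΩ·m = 4.83×10^-7 Ω·m
A = π(d/2)² = π(2.9850e-04 m)² = 2.7992e-07 m²
L = m/(density·A) = 0.0158/(8790×2.7992e-07) = 6.421 m
R = ρL/A = (4.83×10^-7)(6.421)/(2.7992e-07) = 11.08 Ω
P = I²R = (13.1)² × 11.08 = 1900 W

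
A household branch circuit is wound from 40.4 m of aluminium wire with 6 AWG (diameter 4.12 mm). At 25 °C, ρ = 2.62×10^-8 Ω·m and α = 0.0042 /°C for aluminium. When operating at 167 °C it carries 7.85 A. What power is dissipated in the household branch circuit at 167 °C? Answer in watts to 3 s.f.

7.81 W

A = π(4.12/2 mm)² = π(2.0600e-03 m)² = 1.333e-05 m²
R₍25₎ = ρL/A = (2.62×10^-8)(40.4)/(1.333e-05) = 0.0794 Ω
R₍167₎ = R₍25₎(1 + αΔT) = 0.0794 × (1 + 0.0042×142) = 0.1267 Ω
P = I²R = (7.85)² × 0.1267 = 7.81 W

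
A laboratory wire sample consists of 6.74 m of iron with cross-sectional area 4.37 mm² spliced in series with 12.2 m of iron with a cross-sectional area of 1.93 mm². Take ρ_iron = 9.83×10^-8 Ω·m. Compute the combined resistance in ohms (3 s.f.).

0.773 Ω

Segment 1: A = 4.37 mm² = 4.370e-06 m²
R₁ = ρL/A = (9.83×10^-8)(6.74)/(4.370e-06) = 0.1516 Ω
Segment 2: A = 1.93 mm² = 1.930e-06 m²
R₂ = (9.83×10^-8)(12.2)/(1.930e-06) = 0.6214 Ω
R = R₁ + R₂ = 0.773 Ω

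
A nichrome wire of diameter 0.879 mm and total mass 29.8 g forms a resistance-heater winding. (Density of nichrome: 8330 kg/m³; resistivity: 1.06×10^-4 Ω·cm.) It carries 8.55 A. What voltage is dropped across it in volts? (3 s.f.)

ρ = 1.06×10^-4 Ω·cm = 1.06×10^-6 Ω·m
A = π(d/2)² = π(4.3950e-04 m)² = 6.0683e-07 m²
L = m/(density·A) = 0.0298/(8330×6.0683e-07) = 5.895 m
R = ρL/A = (1.06×10^-6)(5.895)/(6.0683e-07) = 10.3 Ω
V = IR = 8.55 × 10.3 = 88.0 V

88.0 V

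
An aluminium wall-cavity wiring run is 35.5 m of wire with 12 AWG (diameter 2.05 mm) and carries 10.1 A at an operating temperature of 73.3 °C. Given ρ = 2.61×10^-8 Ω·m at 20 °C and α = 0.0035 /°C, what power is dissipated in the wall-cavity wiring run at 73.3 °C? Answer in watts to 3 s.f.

A = π(2.05/2 mm)² = π(1.0250e-03 m)² = 3.301e-06 m²
R₍20₎ = ρL/A = (2.61×10^-8)(35.5)/(3.301e-06) = 0.2807 Ω
R₍73.3₎ = R₍20₎(1 + αΔT) = 0.2807 × (1 + 0.0035×53.3) = 0.3331 Ω
P = I²R = (10.1)² × 0.3331 = 34.0 W

34.0 W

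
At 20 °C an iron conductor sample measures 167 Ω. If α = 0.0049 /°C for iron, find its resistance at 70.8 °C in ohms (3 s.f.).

209 Ω

ΔT = 70.8 − 20 = 50.8 °C
R = R₀(1 + αΔT) = 167 × (1 + 0.0049×50.8) = 167 × 1.249 = 209 Ω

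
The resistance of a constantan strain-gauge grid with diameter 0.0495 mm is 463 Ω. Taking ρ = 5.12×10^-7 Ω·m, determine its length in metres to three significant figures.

1.74 m

A = π(d/2)² = π(2.4750e-05 m)² = 1.924e-09 m²
L = RA/ρ = (463)(1.924e-09)/(5.12×10^-7) = 1.74 m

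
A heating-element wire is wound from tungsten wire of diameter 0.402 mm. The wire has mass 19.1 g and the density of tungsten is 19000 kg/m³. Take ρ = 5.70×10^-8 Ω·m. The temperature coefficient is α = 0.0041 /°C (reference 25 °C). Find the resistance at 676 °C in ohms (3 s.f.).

13.1 Ω

A = π(d/2)² = π(2.0100e-04 m)² = 1.2692e-07 m²
L = m/(density·A) = 0.0191/(19000×1.2692e-07) = 7.92 m
R = ρL/A = (5.70×10^-8)(7.92)/(1.2692e-07) = 3.557 Ω
R(676 °C) = 3.557 × (1 + 0.0041×651) = 13.1 Ω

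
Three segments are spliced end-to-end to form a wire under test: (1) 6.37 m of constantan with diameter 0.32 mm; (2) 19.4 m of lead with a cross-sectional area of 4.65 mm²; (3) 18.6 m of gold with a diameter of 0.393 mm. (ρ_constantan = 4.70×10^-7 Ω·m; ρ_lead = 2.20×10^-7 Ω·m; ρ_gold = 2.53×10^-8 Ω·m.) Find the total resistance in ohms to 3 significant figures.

42.0 Ω

Seg 1: A = π(d/2)² = π(1.6000e-04 m)² = 8.042e-08 m²
R_1 = (4.70×10^-7)(6.37)/(8.042e-08) = 37.23 Ω
Seg 2: A = 4.65 mm² = 4.650e-06 m²
R_2 = (2.20×10^-7)(19.4)/(4.650e-06) = 0.9178 Ω
Seg 3: A = π(d/2)² = π(1.9650e-04 m)² = 1.213e-07 m²
R_3 = (2.53×10^-8)(18.6)/(1.213e-07) = 3.879 Ω
R_total = R_1 + R_2 + R_3 = 42.0 Ω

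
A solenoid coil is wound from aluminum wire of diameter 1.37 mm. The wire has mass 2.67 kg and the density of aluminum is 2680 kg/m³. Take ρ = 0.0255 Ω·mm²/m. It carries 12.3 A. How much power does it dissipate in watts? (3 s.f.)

ρ = 0.0255 Ω·mm²/m = 2.55×10^-8 Ω·m
A = π(d/2)² = π(6.8500e-04 m)² = 1.4741e-06 m²
L = m/(density·A) = 2.67/(2680×1.4741e-06) = 675.8 m
R = ρL/A = (2.55×10^-8)(675.8)/(1.4741e-06) = 11.69 Ω
P = I²R = (12.3)² × 11.69 = 1770 W

1770 W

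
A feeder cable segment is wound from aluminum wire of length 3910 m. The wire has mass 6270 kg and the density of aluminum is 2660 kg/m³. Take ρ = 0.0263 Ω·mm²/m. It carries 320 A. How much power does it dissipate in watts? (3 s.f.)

17500 W

ρ = 0.0263 Ω·mm²/m = 2.63×10^-8 Ω·m
A = m/(density·L) = 6270/(2660×3910) = 6.0285e-04 m²
R = ρL/A = (2.63×10^-8)(3910)/(6.0285e-04) = 0.1706 Ω
P = I²R = (320)² × 0.1706 = 17500 W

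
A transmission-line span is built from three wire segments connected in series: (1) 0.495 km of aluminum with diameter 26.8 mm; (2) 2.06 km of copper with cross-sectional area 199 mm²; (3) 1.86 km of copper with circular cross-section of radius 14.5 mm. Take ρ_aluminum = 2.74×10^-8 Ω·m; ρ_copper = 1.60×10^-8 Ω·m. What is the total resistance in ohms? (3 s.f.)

Seg 1: A = π(d/2)² = π(1.3400e-02 m)² = 5.641e-04 m²
R_1 = (2.74×10^-8)(495)/(5.641e-04) = 0.02404 Ω
Seg 2: A = 199 mm² = 1.990e-04 m²
R_2 = (1.60×10^-8)(2060)/(1.990e-04) = 0.1656 Ω
Seg 3: A = πr² = π(1.4500e-02 m)² = 6.605e-04 m²
R_3 = (1.60×10^-8)(1860)/(6.605e-04) = 0.04506 Ω
R_total = R_1 + R_2 + R_3 = 0.235 Ω

0.235 Ω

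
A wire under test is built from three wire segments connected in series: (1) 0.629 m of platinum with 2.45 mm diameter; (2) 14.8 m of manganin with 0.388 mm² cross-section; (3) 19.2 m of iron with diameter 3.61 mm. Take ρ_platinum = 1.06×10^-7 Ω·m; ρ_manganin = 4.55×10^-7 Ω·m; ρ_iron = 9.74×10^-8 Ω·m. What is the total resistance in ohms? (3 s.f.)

17.6 Ω

Seg 1: A = π(d/2)² = π(1.2250e-03 m)² = 4.714e-06 m²
R_1 = (1.06×10^-7)(0.629)/(4.714e-06) = 0.01414 Ω
Seg 2: A = 0.388 mm² = 3.880e-07 m²
R_2 = (4.55×10^-7)(14.8)/(3.880e-07) = 17.36 Ω
Seg 3: A = π(d/2)² = π(1.8050e-03 m)² = 1.024e-05 m²
R_3 = (9.74×10^-8)(19.2)/(1.024e-05) = 0.1827 Ω
R_total = R_1 + R_2 + R_3 = 17.6 Ω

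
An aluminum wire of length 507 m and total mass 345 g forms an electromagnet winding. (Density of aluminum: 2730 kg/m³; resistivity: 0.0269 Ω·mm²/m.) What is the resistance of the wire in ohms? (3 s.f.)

ρ = 0.0269 Ω·mm²/m = 2.69×10^-8 Ω·m
A = m/(density·L) = 0.345/(2730×507) = 2.4926e-07 m²
R = ρL/A = (2.69×10^-8)(507)/(2.4926e-07) = 54.7 Ω

54.7 Ω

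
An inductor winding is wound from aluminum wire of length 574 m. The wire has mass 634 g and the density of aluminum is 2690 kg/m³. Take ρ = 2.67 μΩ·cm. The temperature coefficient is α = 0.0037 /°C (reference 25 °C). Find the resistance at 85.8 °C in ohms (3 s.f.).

45.7 Ω

ρ = 2.67 μΩ·cm = 2.67×10^-8 Ω·m
A = m/(density·L) = 0.634/(2690×574) = 4.1061e-07 m²
R = ρL/A = (2.67×10^-8)(574)/(4.1061e-07) = 37.32 Ω
R(85.8 °C) = 37.32 × (1 + 0.0037×60.8) = 45.7 Ω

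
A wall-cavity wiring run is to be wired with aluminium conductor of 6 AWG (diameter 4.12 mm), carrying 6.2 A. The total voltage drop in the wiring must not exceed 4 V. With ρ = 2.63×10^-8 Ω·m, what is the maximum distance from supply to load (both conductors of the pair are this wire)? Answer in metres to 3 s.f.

A = π(4.12/2 mm)² = π(2.0600e-03 m)² = 1.333e-05 m²
L_max = V_max·A/(2·ρI) = (4)(1.333e-05)/(2×2.63×10^-8×6.2) = 164 m

164 m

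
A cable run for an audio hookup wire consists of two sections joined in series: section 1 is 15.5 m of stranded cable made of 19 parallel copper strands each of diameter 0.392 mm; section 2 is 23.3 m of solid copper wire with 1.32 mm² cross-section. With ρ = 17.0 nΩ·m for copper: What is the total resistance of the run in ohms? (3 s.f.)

0.415 Ω

ρ = 17.0 nΩ·m = 1.70×10^-8 Ω·m
Section 1: A_strand = π(1.9600e-04)² = 1.207e-07 m²; R₁ = ρL/(N·A_s) = (1.70×10^-8)(15.5)/(19×1.207e-07) = 0.1149 Ω
Section 2: A = 1.32 mm² = 1.320e-06 m²
R₂ = (1.70×10^-8)(23.3)/(1.320e-06) = 0.3001 Ω
R = R₁ + R₂ = 0.415 Ω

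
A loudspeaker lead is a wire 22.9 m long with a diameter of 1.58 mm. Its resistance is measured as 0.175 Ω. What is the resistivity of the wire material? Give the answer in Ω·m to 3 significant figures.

1.50×10^-8 Ω·m

A = π(d/2)² = π(7.9000e-04 m)² = 1.961e-06 m²
ρ = RA/L = (0.175)(1.961e-06)/(22.9) = 1.50×10^-8 Ω·m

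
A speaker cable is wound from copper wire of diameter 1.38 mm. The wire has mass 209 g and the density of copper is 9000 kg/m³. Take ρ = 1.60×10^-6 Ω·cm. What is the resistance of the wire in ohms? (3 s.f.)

0.166 Ω

ρ = 1.60×10^-6 Ω·cm = 1.60×10^-8 Ω·m
A = π(d/2)² = π(6.9000e-04 m)² = 1.4957e-06 m²
L = m/(density·A) = 0.209/(9000×1.4957e-06) = 15.53 m
R = ρL/A = (1.60×10^-8)(15.53)/(1.4957e-06) = 0.166 Ω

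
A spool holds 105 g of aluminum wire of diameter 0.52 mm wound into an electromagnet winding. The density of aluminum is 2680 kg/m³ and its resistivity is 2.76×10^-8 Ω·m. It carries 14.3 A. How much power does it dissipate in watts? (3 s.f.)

4900 W

A = π(d/2)² = π(2.6000e-04 m)² = 2.1237e-07 m²
L = m/(density·A) = 0.105/(2680×2.1237e-07) = 184.5 m
R = ρL/A = (2.76×10^-8)(184.5)/(2.1237e-07) = 23.98 Ω
P = I²R = (14.3)² × 23.98 = 4900 W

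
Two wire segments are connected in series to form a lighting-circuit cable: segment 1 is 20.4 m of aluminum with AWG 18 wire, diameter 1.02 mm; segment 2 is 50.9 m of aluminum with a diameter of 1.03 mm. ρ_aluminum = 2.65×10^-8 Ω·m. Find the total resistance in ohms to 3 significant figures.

Segment 1: A = π(1.02/2 mm)² = π(5.1000e-04 m)² = 8.171e-07 m²
R₁ = ρL/A = (2.65×10^-8)(20.4)/(8.171e-07) = 0.6616 Ω
Segment 2: A = π(d/2)² = π(5.1500e-04 m)² = 8.332e-07 m²
R₂ = (2.65×10^-8)(50.9)/(8.332e-07) = 1.619 Ω
R = R₁ + R₂ = 2.28 Ω

2.28 Ω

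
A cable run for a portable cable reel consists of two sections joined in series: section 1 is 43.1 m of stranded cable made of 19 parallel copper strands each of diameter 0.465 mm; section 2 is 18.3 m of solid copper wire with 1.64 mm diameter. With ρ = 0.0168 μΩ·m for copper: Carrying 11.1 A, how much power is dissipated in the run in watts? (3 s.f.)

ρ = 0.0168 μΩ·m = 1.68×10^-8 Ω·m
Section 1: A_strand = π(2.3250e-04)² = 1.698e-07 m²; R₁ = ρL/(N·A_s) = (1.68×10^-8)(43.1)/(19×1.698e-07) = 0.2244 Ω
Section 2: A = π(d/2)² = π(8.2000e-04 m)² = 2.112e-06 m²
R₂ = (1.68×10^-8)(18.3)/(2.112e-06) = 0.1455 Ω
R = R₁ + R₂ = 0.3699 Ω
P = I²R = (11.1)² × 0.3699 = 45.6 W

45.6 W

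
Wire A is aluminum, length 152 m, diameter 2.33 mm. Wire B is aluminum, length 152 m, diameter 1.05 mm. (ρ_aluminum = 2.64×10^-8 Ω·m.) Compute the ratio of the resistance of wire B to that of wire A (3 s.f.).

4.92

R ∝ ρL/d², so R_B/R_A = (d_A/d_B)²
= (2.33/1.05)² = 4.92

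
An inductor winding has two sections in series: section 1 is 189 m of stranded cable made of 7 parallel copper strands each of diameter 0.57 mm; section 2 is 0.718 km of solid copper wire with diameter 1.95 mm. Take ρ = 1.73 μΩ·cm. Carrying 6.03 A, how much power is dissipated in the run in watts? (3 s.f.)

ρ = 1.73 μΩ·cm = 1.73×10^-8 Ω·m
Section 1: A_strand = π(2.8500e-04)² = 2.552e-07 m²; R₁ = ρL/(N·A_s) = (1.73×10^-8)(189)/(7×2.552e-07) = 1.831 Ω
Section 2: A = π(d/2)² = π(9.7500e-04 m)² = 2.986e-06 m²
R₂ = (1.73×10^-8)(718)/(2.986e-06) = 4.159 Ω
R = R₁ + R₂ = 5.99 Ω
P = I²R = (6.03)² × 5.99 = 218 W

218 W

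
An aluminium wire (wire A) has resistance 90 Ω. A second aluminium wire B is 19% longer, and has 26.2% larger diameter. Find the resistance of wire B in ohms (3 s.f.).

67.2 Ω

R ∝ L/d², so R_B/R_A = (1 + 19/100) × (1 + 26.2/100)⁻²
= 1.19 × 0.6279 = 0.7472
R_B = 0.7472 × 90 = 67.2 Ω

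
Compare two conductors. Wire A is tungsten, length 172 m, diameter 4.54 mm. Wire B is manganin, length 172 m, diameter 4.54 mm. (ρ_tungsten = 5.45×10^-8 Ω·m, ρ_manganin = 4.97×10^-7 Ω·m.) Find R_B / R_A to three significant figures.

R ∝ ρL/d², so R_B/R_A = (ρ_B/ρ_A)
= (4.97×10^-7/5.45×10^-8) = 9.12

9.12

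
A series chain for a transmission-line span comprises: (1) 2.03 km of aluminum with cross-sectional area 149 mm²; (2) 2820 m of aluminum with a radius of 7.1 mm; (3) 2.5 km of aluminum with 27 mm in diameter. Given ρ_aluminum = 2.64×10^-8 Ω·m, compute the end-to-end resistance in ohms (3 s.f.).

Seg 1: A = 149 mm² = 1.490e-04 m²
R_1 = (2.64×10^-8)(2030)/(1.490e-04) = 0.3597 Ω
Seg 2: A = πr² = π(7.1000e-03 m)² = 1.584e-04 m²
R_2 = (2.64×10^-8)(2820)/(1.584e-04) = 0.4701 Ω
Seg 3: A = π(d/2)² = π(1.3500e-02 m)² = 5.726e-04 m²
R_3 = (2.64×10^-8)(2500)/(5.726e-04) = 0.1153 Ω
R_total = R_1 + R_2 + R_3 = 0.945 Ω

0.945 Ω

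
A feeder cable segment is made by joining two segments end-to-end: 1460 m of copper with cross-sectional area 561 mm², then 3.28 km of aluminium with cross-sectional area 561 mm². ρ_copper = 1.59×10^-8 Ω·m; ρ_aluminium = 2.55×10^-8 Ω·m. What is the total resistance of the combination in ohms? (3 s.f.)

Segment 1: A = 561 mm² = 5.610e-04 m²
R₁ = ρL/A = (1.59×10^-8)(1460)/(5.610e-04) = 0.04138 Ω
R₂ = (2.55×10^-8)(3280)/(5.610e-04) = 0.1491 Ω
R = R₁ + R₂ = 0.190 Ω

0.190 Ω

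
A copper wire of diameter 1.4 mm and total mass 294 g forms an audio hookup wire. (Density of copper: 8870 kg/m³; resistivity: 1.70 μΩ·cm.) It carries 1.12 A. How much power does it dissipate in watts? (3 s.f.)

ρ = 1.70 μΩ·cm = 1.70×10^-8 Ω·m
A = π(d/2)² = π(7.0000e-04 m)² = 1.5394e-06 m²
L = m/(density·A) = 0.294/(8870×1.5394e-06) = 21.53 m
R = ρL/A = (1.70×10^-8)(21.53)/(1.5394e-06) = 0.2378 Ω
P = I²R = (1.12)² × 0.2378 = 0.298 W

0.298 W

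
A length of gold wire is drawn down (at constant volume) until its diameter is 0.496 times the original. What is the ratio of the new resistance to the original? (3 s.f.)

16.5

Volume constant ⇒ L' = L/r² with r = 0.496. R' = ρL'/A' = ρ(L/r²)/(πr²d₀²/4) = R/r⁴.
Factor = 16.5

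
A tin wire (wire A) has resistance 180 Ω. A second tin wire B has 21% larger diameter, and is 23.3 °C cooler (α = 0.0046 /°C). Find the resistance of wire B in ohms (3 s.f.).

R ∝ ρL/d² with ρ ∝ (1+αΔT), so R_B/R_A = (1 + 21/100)⁻² × (1 − 0.0046×23.3)
= 0.683 × 0.8928 = 0.6098
R_B = 0.6098 × 180 = 110 Ω

110 Ω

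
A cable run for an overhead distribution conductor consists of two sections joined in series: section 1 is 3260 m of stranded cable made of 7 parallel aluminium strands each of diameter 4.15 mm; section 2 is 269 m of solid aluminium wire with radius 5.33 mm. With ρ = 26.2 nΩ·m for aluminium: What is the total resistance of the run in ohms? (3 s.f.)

0.981 Ω

ρ = 26.2 nΩ·m = 2.62×10^-8 Ω·m
Section 1: A_strand = π(2.0750e-03)² = 1.353e-05 m²; R₁ = ρL/(N·A_s) = (2.62×10^-8)(3260)/(7×1.353e-05) = 0.9021 Ω
Section 2: A = πr² = π(5.3300e-03 m)² = 8.925e-05 m²
R₂ = (2.62×10^-8)(269)/(8.925e-05) = 0.07897 Ω
R = R₁ + R₂ = 0.981 Ω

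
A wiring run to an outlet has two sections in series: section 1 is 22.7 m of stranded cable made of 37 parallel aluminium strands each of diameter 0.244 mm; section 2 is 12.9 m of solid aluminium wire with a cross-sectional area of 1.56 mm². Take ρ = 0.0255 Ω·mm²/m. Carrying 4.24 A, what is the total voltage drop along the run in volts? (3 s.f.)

2.31 V

ρ = 0.0255 Ω·mm²/m = 2.55×10^-8 Ω·m
Section 1: A_strand = π(1.2200e-04)² = 4.676e-08 m²; R₁ = ρL/(N·A_s) = (2.55×10^-8)(22.7)/(37×4.676e-08) = 0.3346 Ω
Section 2: A = 1.56 mm² = 1.560e-06 m²
R₂ = (2.55×10^-8)(12.9)/(1.560e-06) = 0.2109 Ω
R = R₁ + R₂ = 0.5454 Ω
V = IR = 4.24 × 0.5454 = 2.31 V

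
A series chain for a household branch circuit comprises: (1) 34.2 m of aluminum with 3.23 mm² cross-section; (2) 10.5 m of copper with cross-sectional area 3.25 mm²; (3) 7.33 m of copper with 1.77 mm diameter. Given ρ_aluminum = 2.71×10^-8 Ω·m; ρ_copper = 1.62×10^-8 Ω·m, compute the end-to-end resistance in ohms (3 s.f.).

0.388 Ω

Seg 1: A = 3.23 mm² = 3.230e-06 m²
R_1 = (2.71×10^-8)(34.2)/(3.230e-06) = 0.2869 Ω
Seg 2: A = 3.25 mm² = 3.250e-06 m²
R_2 = (1.62×10^-8)(10.5)/(3.250e-06) = 0.05234 Ω
Seg 3: A = π(d/2)² = π(8.8500e-04 m)² = 2.461e-06 m²
R_3 = (1.62×10^-8)(7.33)/(2.461e-06) = 0.04826 Ω
R_total = R_1 + R_2 + R_3 = 0.388 Ω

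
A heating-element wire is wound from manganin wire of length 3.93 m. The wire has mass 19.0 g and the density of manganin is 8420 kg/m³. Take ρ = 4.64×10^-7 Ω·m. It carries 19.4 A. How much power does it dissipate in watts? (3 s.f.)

1200 W

A = m/(density·L) = 0.019/(8420×3.93) = 5.7418e-07 m²
R = ρL/A = (4.64×10^-7)(3.93)/(5.7418e-07) = 3.176 Ω
P = I²R = (19.4)² × 3.176 = 1200 W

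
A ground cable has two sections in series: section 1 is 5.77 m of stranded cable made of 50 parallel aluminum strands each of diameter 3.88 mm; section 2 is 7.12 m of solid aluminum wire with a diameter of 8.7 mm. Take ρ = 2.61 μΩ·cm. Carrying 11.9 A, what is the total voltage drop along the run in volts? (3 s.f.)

ρ = 2.61 μΩ·cm = 2.61×10^-8 Ω·m
Section 1: A_strand = π(1.9400e-03)² = 1.182e-05 m²; R₁ = ρL/(N·A_s) = (2.61×10^-8)(5.77)/(50×1.182e-05) = 2.547×10^-4 Ω
Section 2: A = π(d/2)² = π(4.3500e-03 m)² = 5.945e-05 m²
R₂ = (2.61×10^-8)(7.12)/(5.945e-05) = 0.003126 Ω
R = R₁ + R₂ = 0.003381 Ω
V = IR = 11.9 × 0.003381 = 0.0402 V

0.0402 V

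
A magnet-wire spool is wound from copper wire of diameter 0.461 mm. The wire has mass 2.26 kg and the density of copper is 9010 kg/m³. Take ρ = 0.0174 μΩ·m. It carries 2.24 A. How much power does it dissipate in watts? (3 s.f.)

ρ = 0.0174 μΩ·m = 1.74×10^-8 Ω·m
A = π(d/2)² = π(2.3050e-04 m)² = 1.6691e-07 m²
L = m/(density·A) = 2.26/(9010×1.6691e-07) = 1503 m
R = ρL/A = (1.74×10^-8)(1503)/(1.6691e-07) = 156.7 Ω
P = I²R = (2.24)² × 156.7 = 786 W

786 W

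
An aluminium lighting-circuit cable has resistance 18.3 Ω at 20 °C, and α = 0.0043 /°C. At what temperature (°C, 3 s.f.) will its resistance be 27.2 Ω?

133 °C

R = R₀(1 + α(T − T₀)) ⇒ T = T₀ + (R/R₀ − 1)/α
T = 20 + (27.2/18.3 − 1)/0.0043 = 20 + (0.4863)/0.0043 = 133 °C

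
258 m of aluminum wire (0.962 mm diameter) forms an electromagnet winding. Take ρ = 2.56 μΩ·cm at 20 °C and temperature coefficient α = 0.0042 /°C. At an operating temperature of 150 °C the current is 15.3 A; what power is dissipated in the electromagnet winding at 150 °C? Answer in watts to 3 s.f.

ρ = 2.56 μΩ·cm = 2.56×10^-8 Ω·m
A = π(d/2)² = π(4.8100e-04 m)² = 7.268e-07 m²
R₍20₎ = ρL/A = (2.56×10^-8)(258)/(7.268e-07) = 9.087 Ω
R₍150₎ = R₍20₎(1 + αΔT) = 9.087 × (1 + 0.0042×130) = 14.05 Ω
P = I²R = (15.3)² × 14.05 = 3290 W

3290 W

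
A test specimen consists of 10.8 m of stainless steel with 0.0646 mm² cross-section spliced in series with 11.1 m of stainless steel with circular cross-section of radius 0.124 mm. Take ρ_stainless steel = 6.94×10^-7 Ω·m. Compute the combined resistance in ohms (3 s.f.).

Segment 1: A = 0.0646 mm² = 6.460e-08 m²
R₁ = ρL/A = (6.94×10^-7)(10.8)/(6.460e-08) = 116 Ω
Segment 2: A = πr² = π(1.2400e-04 m)² = 4.831e-08 m²
R₂ = (6.94×10^-7)(11.1)/(4.831e-08) = 159.5 Ω
R = R₁ + R₂ = 275 Ω

275 Ω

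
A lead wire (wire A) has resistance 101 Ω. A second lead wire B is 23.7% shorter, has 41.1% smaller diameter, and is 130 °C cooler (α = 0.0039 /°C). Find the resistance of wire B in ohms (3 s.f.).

110 Ω

R ∝ ρL/d² with ρ ∝ (1+αΔT), so R_B/R_A = (1 − 23.7/100) × (1 − 41.1/100)⁻² × (1 − 0.0039×130)
= 0.763 × 2.882 × 0.493 = 1.084
R_B = 1.084 × 101 = 110 Ω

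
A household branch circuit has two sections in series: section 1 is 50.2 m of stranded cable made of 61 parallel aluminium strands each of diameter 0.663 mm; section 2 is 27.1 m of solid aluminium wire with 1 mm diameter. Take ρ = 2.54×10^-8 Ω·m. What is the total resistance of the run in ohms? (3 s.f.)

0.937 Ω

Section 1: A_strand = π(3.3150e-04)² = 3.452e-07 m²; R₁ = ρL/(N·A_s) = (2.54×10^-8)(50.2)/(61×3.452e-07) = 0.06055 Ω
Section 2: A = π(d/2)² = π(5.0000e-04 m)² = 7.854e-07 m²
R₂ = (2.54×10^-8)(27.1)/(7.854e-07) = 0.8764 Ω
R = R₁ + R₂ = 0.937 Ω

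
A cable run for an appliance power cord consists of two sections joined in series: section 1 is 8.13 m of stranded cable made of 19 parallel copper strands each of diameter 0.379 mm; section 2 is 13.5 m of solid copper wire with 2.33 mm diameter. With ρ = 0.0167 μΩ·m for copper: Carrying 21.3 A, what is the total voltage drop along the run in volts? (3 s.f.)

ρ = 0.0167 μΩ·m = 1.67×10^-8 Ω·m
Section 1: A_strand = π(1.8950e-04)² = 1.128e-07 m²; R₁ = ρL/(N·A_s) = (1.67×10^-8)(8.13)/(19×1.128e-07) = 0.06334 Ω
Section 2: A = π(d/2)² = π(1.1650e-03 m)² = 4.264e-06 m²
R₂ = (1.67×10^-8)(13.5)/(4.264e-06) = 0.05287 Ω
R = R₁ + R₂ = 0.1162 Ω
V = IR = 21.3 × 0.1162 = 2.48 V

2.48 V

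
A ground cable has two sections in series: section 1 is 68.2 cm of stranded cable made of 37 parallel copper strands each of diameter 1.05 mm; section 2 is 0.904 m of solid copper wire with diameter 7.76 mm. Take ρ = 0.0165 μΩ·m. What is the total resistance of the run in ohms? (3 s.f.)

6.67×10^-4 Ω

ρ = 0.0165 μΩ·m = 1.65×10^-8 Ω·m
Section 1: A_strand = π(5.2500e-04)² = 8.659e-07 m²; R₁ = ρL/(N·A_s) = (1.65×10^-8)(0.682)/(37×8.659e-07) = 3.512×10^-4 Ω
Section 2: A = π(d/2)² = π(3.8800e-03 m)² = 4.729e-05 m²
R₂ = (1.65×10^-8)(0.904)/(4.729e-05) = 3.154×10^-4 Ω
R = R₁ + R₂ = 6.67×10^-4 Ω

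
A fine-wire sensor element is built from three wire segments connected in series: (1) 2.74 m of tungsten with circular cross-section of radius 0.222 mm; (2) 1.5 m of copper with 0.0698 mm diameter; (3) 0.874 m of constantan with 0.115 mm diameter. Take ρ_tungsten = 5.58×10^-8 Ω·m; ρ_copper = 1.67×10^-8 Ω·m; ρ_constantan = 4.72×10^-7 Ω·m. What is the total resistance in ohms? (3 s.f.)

47.3 Ω

Seg 1: A = πr² = π(2.2200e-04 m)² = 1.548e-07 m²
R_1 = (5.58×10^-8)(2.74)/(1.548e-07) = 0.9875 Ω
Seg 2: A = π(d/2)² = π(3.4900e-05 m)² = 3.826e-09 m²
R_2 = (1.67×10^-8)(1.5)/(3.826e-09) = 6.546 Ω
Seg 3: A = π(d/2)² = π(5.7500e-05 m)² = 1.039e-08 m²
R_3 = (4.72×10^-7)(0.874)/(1.039e-08) = 39.72 Ω
R_total = R_1 + R_2 + R_3 = 47.3 Ω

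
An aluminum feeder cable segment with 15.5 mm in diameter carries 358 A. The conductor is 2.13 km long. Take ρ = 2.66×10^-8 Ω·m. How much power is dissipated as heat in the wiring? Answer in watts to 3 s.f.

38500 W

A = π(d/2)² = π(7.7500e-03 m)² = 1.887e-04 m²
R = ρL/A = (2.66×10^-8)(2130)/(1.887e-04) = 0.3003 Ω
P = I²R = (358)² × 0.3003 = 38500 W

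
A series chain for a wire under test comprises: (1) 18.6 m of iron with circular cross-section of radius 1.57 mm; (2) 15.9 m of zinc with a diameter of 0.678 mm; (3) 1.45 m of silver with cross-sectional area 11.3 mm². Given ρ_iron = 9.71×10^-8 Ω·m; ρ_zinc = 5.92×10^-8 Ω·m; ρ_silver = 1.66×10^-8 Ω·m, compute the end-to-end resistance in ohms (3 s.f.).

Seg 1: A = πr² = π(1.5700e-03 m)² = 7.744e-06 m²
R_1 = (9.71×10^-8)(18.6)/(7.744e-06) = 0.2332 Ω
Seg 2: A = π(d/2)² = π(3.3900e-04 m)² = 3.610e-07 m²
R_2 = (5.92×10^-8)(15.9)/(3.610e-07) = 2.607 Ω
Seg 3: A = 11.3 mm² = 1.130e-05 m²
R_3 = (1.66×10^-8)(1.45)/(1.130e-05) = 0.00213 Ω
R_total = R_1 + R_2 + R_3 = 2.84 Ω

2.84 Ω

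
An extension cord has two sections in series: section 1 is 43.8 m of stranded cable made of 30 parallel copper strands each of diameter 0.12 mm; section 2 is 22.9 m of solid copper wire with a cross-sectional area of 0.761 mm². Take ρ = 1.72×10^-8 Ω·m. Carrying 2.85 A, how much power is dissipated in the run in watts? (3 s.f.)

22.2 W

Section 1: A_strand = π(6.0000e-05)² = 1.131e-08 m²; R₁ = ρL/(N·A_s) = (1.72×10^-8)(43.8)/(30×1.131e-08) = 2.22 Ω
Section 2: A = 0.761 mm² = 7.610e-07 m²
R₂ = (1.72×10^-8)(22.9)/(7.610e-07) = 0.5176 Ω
R = R₁ + R₂ = 2.738 Ω
P = I²R = (2.85)² × 2.738 = 22.2 W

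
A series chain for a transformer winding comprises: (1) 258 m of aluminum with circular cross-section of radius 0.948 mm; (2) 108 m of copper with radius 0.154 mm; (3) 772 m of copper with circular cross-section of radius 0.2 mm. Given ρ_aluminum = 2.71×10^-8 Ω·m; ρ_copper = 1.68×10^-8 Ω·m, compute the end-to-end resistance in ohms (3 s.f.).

Seg 1: A = πr² = π(9.4800e-04 m)² = 2.823e-06 m²
R_1 = (2.71×10^-8)(258)/(2.823e-06) = 2.476 Ω
Seg 2: A = πr² = π(1.5400e-04 m)² = 7.451e-08 m²
R_2 = (1.68×10^-8)(108)/(7.451e-08) = 24.35 Ω
Seg 3: A = πr² = π(2.0000e-04 m)² = 1.257e-07 m²
R_3 = (1.68×10^-8)(772)/(1.257e-07) = 103.2 Ω
R_total = R_1 + R_2 + R_3 = 130 Ω

130 Ω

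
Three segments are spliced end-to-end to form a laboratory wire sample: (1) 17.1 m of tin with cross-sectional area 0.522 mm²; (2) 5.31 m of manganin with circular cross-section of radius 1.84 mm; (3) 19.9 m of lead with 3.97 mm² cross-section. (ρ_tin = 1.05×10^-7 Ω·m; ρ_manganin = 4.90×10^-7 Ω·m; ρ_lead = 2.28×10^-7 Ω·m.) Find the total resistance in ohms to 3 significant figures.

Seg 1: A = 0.522 mm² = 5.220e-07 m²
R_1 = (1.05×10^-7)(17.1)/(5.220e-07) = 3.44 Ω
Seg 2: A = πr² = π(1.8400e-03 m)² = 1.064e-05 m²
R_2 = (4.90×10^-7)(5.31)/(1.064e-05) = 0.2446 Ω
Seg 3: A = 3.97 mm² = 3.970e-06 m²
R_3 = (2.28×10^-7)(19.9)/(3.970e-06) = 1.143 Ω
R_total = R_1 + R_2 + R_3 = 4.83 Ω

4.83 Ω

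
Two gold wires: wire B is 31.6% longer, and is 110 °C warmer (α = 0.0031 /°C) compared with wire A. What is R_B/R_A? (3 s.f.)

1.76

R ∝ ρL/d² with ρ ∝ (1+αΔT), so R_B/R_A = (1 + 31.6/100) × (1 + 0.0031×110)
= 1.316 × 1.341 = 1.76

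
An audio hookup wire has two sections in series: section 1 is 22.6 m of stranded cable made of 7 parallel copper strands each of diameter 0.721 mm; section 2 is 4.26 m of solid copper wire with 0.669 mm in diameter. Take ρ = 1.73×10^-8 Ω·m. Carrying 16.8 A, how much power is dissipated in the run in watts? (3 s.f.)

97.8 W

Section 1: A_strand = π(3.6050e-04)² = 4.083e-07 m²; R₁ = ρL/(N·A_s) = (1.73×10^-8)(22.6)/(7×4.083e-07) = 0.1368 Ω
Section 2: A = π(d/2)² = π(3.3450e-04 m)² = 3.515e-07 m²
R₂ = (1.73×10^-8)(4.26)/(3.515e-07) = 0.2097 Ω
R = R₁ + R₂ = 0.3465 Ω
P = I²R = (16.8)² × 0.3465 = 97.8 W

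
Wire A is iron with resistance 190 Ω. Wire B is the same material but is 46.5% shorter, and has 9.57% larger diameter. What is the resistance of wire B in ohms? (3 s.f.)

84.7 Ω

R ∝ L/d², so R_B/R_A = (1 − 46.5/100) × (1 + 9.57/100)⁻²
= 0.535 × 0.8329 = 0.4456
R_B = 0.4456 × 190 = 84.7 Ω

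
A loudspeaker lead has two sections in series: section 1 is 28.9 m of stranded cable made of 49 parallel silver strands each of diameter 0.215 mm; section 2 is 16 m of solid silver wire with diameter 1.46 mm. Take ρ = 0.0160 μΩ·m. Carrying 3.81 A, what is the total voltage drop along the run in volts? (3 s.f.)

ρ = 0.0160 μΩ·m = 1.60×10^-8 Ω·m
Section 1: A_strand = π(1.0750e-04)² = 3.631e-08 m²; R₁ = ρL/(N·A_s) = (1.60×10^-8)(28.9)/(49×3.631e-08) = 0.2599 Ω
Section 2: A = π(d/2)² = π(7.3000e-04 m)² = 1.674e-06 m²
R₂ = (1.60×10^-8)(16)/(1.674e-06) = 0.1529 Ω
R = R₁ + R₂ = 0.4128 Ω
V = IR = 3.81 × 0.4128 = 1.57 V

1.57 V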